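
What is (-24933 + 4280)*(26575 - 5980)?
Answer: -425348535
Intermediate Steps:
(-24933 + 4280)*(26575 - 5980) = -20653*20595 = -425348535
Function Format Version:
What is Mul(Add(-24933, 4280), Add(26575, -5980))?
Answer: -425348535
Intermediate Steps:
Mul(Add(-24933, 4280), Add(26575, -5980)) = Mul(-20653, 20595) = -425348535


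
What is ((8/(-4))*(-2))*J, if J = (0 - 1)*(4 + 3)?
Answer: -28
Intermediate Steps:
J = -7 (J = -1*7 = -7)
((8/(-4))*(-2))*J = ((8/(-4))*(-2))*(-7) = ((8*(-¼))*(-2))*(-7) = -2*(-2)*(-7) = 4*(-7) = -28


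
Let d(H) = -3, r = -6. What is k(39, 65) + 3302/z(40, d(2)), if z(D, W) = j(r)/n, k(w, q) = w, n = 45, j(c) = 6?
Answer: 24804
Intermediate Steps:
z(D, W) = 2/15 (z(D, W) = 6/45 = 6*(1/45) = 2/15)
k(39, 65) + 3302/z(40, d(2)) = 39 + 3302/(2/15) = 39 + 3302*(15/2) = 39 + 24765 = 24804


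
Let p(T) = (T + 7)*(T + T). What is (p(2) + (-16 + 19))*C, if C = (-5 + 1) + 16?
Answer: 468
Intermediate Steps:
p(T) = 2*T*(7 + T) (p(T) = (7 + T)*(2*T) = 2*T*(7 + T))
C = 12 (C = -4 + 16 = 12)
(p(2) + (-16 + 19))*C = (2*2*(7 + 2) + (-16 + 19))*12 = (2*2*9 + 3)*12 = (36 + 3)*12 = 39*12 = 468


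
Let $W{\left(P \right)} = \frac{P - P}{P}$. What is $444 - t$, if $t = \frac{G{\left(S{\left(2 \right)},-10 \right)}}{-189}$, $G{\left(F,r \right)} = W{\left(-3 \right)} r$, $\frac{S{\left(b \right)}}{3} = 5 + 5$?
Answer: $444$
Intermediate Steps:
$S{\left(b \right)} = 30$ ($S{\left(b \right)} = 3 \left(5 + 5\right) = 3 \cdot 10 = 30$)
$W{\left(P \right)} = 0$ ($W{\left(P \right)} = \frac{0}{P} = 0$)
$G{\left(F,r \right)} = 0$ ($G{\left(F,r \right)} = 0 r = 0$)
$t = 0$ ($t = \frac{0}{-189} = 0 \left(- \frac{1}{189}\right) = 0$)
$444 - t = 444 - 0 = 444 + 0 = 444$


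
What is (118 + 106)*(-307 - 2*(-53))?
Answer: -45024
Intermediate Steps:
(118 + 106)*(-307 - 2*(-53)) = 224*(-307 + 106) = 224*(-201) = -45024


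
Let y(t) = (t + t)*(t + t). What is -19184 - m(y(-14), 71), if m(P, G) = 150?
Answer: -19334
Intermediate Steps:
y(t) = 4*t² (y(t) = (2*t)*(2*t) = 4*t²)
-19184 - m(y(-14), 71) = -19184 - 1*150 = -19184 - 150 = -19334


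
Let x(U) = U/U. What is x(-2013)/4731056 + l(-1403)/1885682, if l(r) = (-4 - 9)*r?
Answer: 43145808033/4460633570096 ≈ 0.0096726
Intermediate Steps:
x(U) = 1
l(r) = -13*r
x(-2013)/4731056 + l(-1403)/1885682 = 1/4731056 - 13*(-1403)/1885682 = 1*(1/4731056) + 18239*(1/1885682) = 1/4731056 + 18239/1885682 = 43145808033/4460633570096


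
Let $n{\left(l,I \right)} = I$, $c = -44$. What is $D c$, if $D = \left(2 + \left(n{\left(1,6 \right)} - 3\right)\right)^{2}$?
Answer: $-1100$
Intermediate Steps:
$D = 25$ ($D = \left(2 + \left(6 - 3\right)\right)^{2} = \left(2 + 3\right)^{2} = 5^{2} = 25$)
$D c = 25 \left(-44\right) = -1100$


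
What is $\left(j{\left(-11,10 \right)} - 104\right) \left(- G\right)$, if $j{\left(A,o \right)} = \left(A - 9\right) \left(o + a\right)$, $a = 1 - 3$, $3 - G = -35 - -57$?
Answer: $-5016$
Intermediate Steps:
$G = -19$ ($G = 3 - \left(-35 - -57\right) = 3 - \left(-35 + 57\right) = 3 - 22 = -19$)
$a = -2$ ($a = 1 - 3 = -2$)
$j{\left(A,o \right)} = \left(-9 + A\right) \left(-2 + o\right)$ ($j{\left(A,o \right)} = \left(A - 9\right) \left(o - 2\right) = \left(-9 + A\right) \left(-2 + o\right)$)
$\left(j{\left(-11,10 \right)} - 104\right) \left(- G\right) = \left(\left(18 - 90 - -22 - 110\right) - 104\right) \left(\left(-1\right) \left(-19\right)\right) = \left(\left(18 - 90 + 22 - 110\right) - 104\right) 19 = \left(-160 - 104\right) 19 = \left(-264\right) 19 = -5016$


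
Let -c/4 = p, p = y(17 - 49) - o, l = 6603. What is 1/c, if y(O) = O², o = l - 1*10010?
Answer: -1/17724 ≈ -5.6421e-5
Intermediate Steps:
o = -3407 (o = 6603 - 1*10010 = 6603 - 10010 = -3407)
p = 4431 (p = (17 - 49)² - 1*(-3407) = (-32)² + 3407 = 1024 + 3407 = 4431)
c = -17724 (c = -4*4431 = -17724)
1/c = 1/(-17724) = -1/17724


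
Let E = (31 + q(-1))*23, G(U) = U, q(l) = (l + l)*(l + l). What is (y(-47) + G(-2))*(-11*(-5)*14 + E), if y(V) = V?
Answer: -77175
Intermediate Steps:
q(l) = 4*l² (q(l) = (2*l)*(2*l) = 4*l²)
E = 805 (E = (31 + 4*(-1)²)*23 = (31 + 4*1)*23 = (31 + 4)*23 = 35*23 = 805)
(y(-47) + G(-2))*(-11*(-5)*14 + E) = (-47 - 2)*(-11*(-5)*14 + 805) = -49*(55*14 + 805) = -49*(770 + 805) = -49*1575 = -77175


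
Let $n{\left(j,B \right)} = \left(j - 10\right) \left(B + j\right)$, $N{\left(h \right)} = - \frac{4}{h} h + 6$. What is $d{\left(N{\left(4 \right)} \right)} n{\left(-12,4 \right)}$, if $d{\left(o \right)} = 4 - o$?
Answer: $352$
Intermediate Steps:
$N{\left(h \right)} = 2$ ($N{\left(h \right)} = -4 + 6 = 2$)
$n{\left(j,B \right)} = \left(-10 + j\right) \left(B + j\right)$
$d{\left(N{\left(4 \right)} \right)} n{\left(-12,4 \right)} = \left(4 - 2\right) \left(\left(-12\right)^{2} - 40 - -120 + 4 \left(-12\right)\right) = \left(4 - 2\right) \left(144 - 40 + 120 - 48\right) = 2 \cdot 176 = 352$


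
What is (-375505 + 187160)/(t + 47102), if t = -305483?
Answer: 188345/258381 ≈ 0.72894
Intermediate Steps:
(-375505 + 187160)/(t + 47102) = (-375505 + 187160)/(-305483 + 47102) = -188345/(-258381) = -188345*(-1/258381) = 188345/258381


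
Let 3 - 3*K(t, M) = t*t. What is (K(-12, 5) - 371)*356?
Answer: -148808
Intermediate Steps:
K(t, M) = 1 - t²/3 (K(t, M) = 1 - t*t/3 = 1 - t²/3)
(K(-12, 5) - 371)*356 = ((1 - ⅓*(-12)²) - 371)*356 = ((1 - ⅓*144) - 371)*356 = ((1 - 48) - 371)*356 = (-47 - 371)*356 = -418*356 = -148808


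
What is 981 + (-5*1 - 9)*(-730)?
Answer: 11201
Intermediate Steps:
981 + (-5*1 - 9)*(-730) = 981 + (-5 - 9)*(-730) = 981 - 14*(-730) = 981 + 10220 = 11201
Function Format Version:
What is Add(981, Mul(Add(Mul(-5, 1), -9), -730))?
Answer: 11201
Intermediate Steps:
Add(981, Mul(Add(Mul(-5, 1), -9), -730)) = Add(981, Mul(Add(-5, -9), -730)) = Add(981, Mul(-14, -730)) = Add(981, 10220) = 11201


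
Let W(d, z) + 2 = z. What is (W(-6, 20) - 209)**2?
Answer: 36481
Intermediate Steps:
W(d, z) = -2 + z
(W(-6, 20) - 209)**2 = ((-2 + 20) - 209)**2 = (18 - 209)**2 = (-191)**2 = 36481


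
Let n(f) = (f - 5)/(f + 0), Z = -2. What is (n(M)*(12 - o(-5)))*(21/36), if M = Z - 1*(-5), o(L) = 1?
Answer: -77/18 ≈ -4.2778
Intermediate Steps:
M = 3 (M = -2 - 1*(-5) = -2 + 5 = 3)
n(f) = (-5 + f)/f
(n(M)*(12 - o(-5)))*(21/36) = (((-5 + 3)/3)*(12 - 1*1))*(21/36) = (((⅓)*(-2))*(12 - 1))*(21*(1/36)) = -⅔*11*(7/12) = -22/3*7/12 = -77/18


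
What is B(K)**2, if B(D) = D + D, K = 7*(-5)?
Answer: 4900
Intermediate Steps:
K = -35
B(D) = 2*D
B(K)**2 = (2*(-35))**2 = (-70)**2 = 4900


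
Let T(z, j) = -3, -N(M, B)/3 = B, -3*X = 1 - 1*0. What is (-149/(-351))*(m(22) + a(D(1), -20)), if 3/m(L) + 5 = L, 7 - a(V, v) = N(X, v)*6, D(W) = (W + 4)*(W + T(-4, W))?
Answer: -893702/5967 ≈ -149.77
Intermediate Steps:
X = -1/3 (X = -(1 - 1*0)/3 = -(1 + 0)/3 = -1/3*1 = -1/3 ≈ -0.33333)
N(M, B) = -3*B
D(W) = (-3 + W)*(4 + W) (D(W) = (W + 4)*(W - 3) = (4 + W)*(-3 + W) = (-3 + W)*(4 + W))
a(V, v) = 7 + 18*v (a(V, v) = 7 - (-3*v)*6 = 7 - (-18)*v = 7 + 18*v)
m(L) = 3/(-5 + L)
(-149/(-351))*(m(22) + a(D(1), -20)) = (-149/(-351))*(3/(-5 + 22) + (7 + 18*(-20))) = (-149*(-1/351))*(3/17 + (7 - 360)) = 149*(3*(1/17) - 353)/351 = 149*(3/17 - 353)/351 = (149/351)*(-5998/17) = -893702/5967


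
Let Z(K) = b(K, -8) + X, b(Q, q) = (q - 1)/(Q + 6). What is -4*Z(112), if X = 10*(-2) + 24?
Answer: -926/59 ≈ -15.695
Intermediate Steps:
b(Q, q) = (-1 + q)/(6 + Q)
X = 4 (X = -20 + 24 = 4)
Z(K) = 4 - 9/(6 + K) (Z(K) = (-1 - 8)/(6 + K) + 4 = -9/(6 + K) + 4 = 4 - 9/(6 + K))
-4*Z(112) = -4*(15 + 4*112)/(6 + 112) = -4*(15 + 448)/118 = -2*463/59 = -4*463/118 = -926/59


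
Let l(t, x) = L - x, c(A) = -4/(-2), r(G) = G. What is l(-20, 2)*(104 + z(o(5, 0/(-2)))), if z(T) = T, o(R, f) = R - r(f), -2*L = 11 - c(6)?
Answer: -1417/2 ≈ -708.50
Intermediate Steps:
c(A) = 2 (c(A) = -4*(-1/2) = 2)
L = -9/2 (L = -(11 - 1*2)/2 = -(11 - 2)/2 = -1/2*9 = -9/2 ≈ -4.5000)
o(R, f) = R - f
l(t, x) = -9/2 - x
l(-20, 2)*(104 + z(o(5, 0/(-2)))) = (-9/2 - 1*2)*(104 + (5 - 0/(-2))) = (-9/2 - 2)*(104 + (5 - 0*(-1)/2)) = -13*(104 + (5 - 1*0))/2 = -13*(104 + (5 + 0))/2 = -13*(104 + 5)/2 = -13/2*109 = -1417/2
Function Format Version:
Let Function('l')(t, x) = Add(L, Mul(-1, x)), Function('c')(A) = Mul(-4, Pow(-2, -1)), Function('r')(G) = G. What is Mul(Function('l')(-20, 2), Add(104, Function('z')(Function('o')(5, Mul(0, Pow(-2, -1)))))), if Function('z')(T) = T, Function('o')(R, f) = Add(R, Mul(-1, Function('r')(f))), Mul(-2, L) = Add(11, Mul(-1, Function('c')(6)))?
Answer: Rational(-1417, 2) ≈ -708.50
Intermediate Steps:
Function('c')(A) = 2 (Function('c')(A) = Mul(-4, Rational(-1, 2)) = 2)
L = Rational(-9, 2) (L = Mul(Rational(-1, 2), Add(11, Mul(-1, 2))) = Mul(Rational(-1, 2), Add(11, -2)) = Mul(Rational(-1, 2), 9) = Rational(-9, 2) ≈ -4.5000)
Function('o')(R, f) = Add(R, Mul(-1, f))
Function('l')(t, x) = Add(Rational(-9, 2), Mul(-1, x))
Mul(Function('l')(-20, 2), Add(104, Function('z')(Function('o')(5, Mul(0, Pow(-2, -1)))))) = Mul(Add(Rational(-9, 2), Mul(-1, 2)), Add(104, Add(5, Mul(-1, Mul(0, Pow(-2, -1)))))) = Mul(Add(Rational(-9, 2), -2), Add(104, Add(5, Mul(-1, Mul(0, Rational(-1, 2)))))) = Mul(Rational(-13, 2), Add(104, Add(5, Mul(-1, 0)))) = Mul(Rational(-13, 2), Add(104, Add(5, 0))) = Mul(Rational(-13, 2), Add(104, 5)) = Mul(Rational(-13, 2), 109) = Rational(-1417, 2)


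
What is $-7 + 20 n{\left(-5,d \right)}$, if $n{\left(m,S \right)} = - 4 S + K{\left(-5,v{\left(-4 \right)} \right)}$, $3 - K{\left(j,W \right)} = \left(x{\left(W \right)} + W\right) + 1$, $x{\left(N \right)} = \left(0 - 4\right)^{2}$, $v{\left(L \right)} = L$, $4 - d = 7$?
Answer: $33$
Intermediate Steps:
$d = -3$ ($d = 4 - 7 = -3$)
$x{\left(N \right)} = 16$ ($x{\left(N \right)} = \left(-4\right)^{2} = 16$)
$K{\left(j,W \right)} = -14 - W$ ($K{\left(j,W \right)} = 3 - \left(\left(16 + W\right) + 1\right) = 3 - \left(17 + W\right) = -14 - W$)
$n{\left(m,S \right)} = -10 - 4 S$ ($n{\left(m,S \right)} = - 4 S - 10 = -10 - 4 S$)
$-7 + 20 n{\left(-5,d \right)} = -7 + 20 \left(-10 - -12\right) = -7 + 20 \left(-10 + 12\right) = -7 + 20 \cdot 2 = -7 + 40 = 33$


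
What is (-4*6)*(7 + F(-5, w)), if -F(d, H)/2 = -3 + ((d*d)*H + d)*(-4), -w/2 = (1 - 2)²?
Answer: 10248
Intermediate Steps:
w = -2 (w = -2*(1 - 2)² = -2*(-1)² = -2*1 = -2)
F(d, H) = 6 + 8*d + 8*H*d² (F(d, H) = -2*(-3 + ((d*d)*H + d)*(-4)) = -2*(-3 + (d²*H + d)*(-4)) = -2*(-3 + (H*d² + d)*(-4)) = -2*(-3 + (d + H*d²)*(-4)) = -2*(-3 + (-4*d - 4*H*d²)) = -2*(-3 - 4*d - 4*H*d²) = 6 + 8*d + 8*H*d²)
(-4*6)*(7 + F(-5, w)) = (-4*6)*(7 + (6 + 8*(-5) + 8*(-2)*(-5)²)) = -24*(7 + (6 - 40 + 8*(-2)*25)) = -24*(7 + (6 - 40 - 400)) = -24*(7 - 434) = -24*(-427) = 10248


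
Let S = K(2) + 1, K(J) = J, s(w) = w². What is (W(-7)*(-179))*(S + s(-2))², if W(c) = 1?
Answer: -8771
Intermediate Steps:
S = 3 (S = 2 + 1 = 3)
(W(-7)*(-179))*(S + s(-2))² = (1*(-179))*(3 + (-2)²)² = -179*(3 + 4)² = -179*7² = -179*49 = -8771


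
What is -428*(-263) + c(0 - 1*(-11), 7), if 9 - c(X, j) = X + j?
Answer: 112555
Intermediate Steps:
c(X, j) = 9 - X - j (c(X, j) = 9 - (X + j) = 9 + (-X - j) = 9 - X - j)
-428*(-263) + c(0 - 1*(-11), 7) = -428*(-263) + (9 - (0 - 1*(-11)) - 1*7) = 112564 + (9 - (0 + 11) - 7) = 112564 + (9 - 1*11 - 7) = 112564 + (9 - 11 - 7) = 112564 - 9 = 112555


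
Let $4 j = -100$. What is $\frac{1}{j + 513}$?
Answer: $\frac{1}{488} \approx 0.0020492$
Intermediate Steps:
$j = -25$ ($j = \frac{1}{4} \left(-100\right) = -25$)
$\frac{1}{j + 513} = \frac{1}{-25 + 513} = \frac{1}{488}$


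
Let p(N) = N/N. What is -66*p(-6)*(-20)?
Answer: 1320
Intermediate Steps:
p(N) = 1
-66*p(-6)*(-20) = -66*1*(-20) = -66*(-20) = 1320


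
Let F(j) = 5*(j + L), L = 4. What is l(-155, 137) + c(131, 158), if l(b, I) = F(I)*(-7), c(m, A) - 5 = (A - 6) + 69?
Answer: -4709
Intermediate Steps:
c(m, A) = 68 + A (c(m, A) = 5 + ((A - 6) + 69) = 5 + ((-6 + A) + 69) = 5 + (63 + A) = 68 + A)
F(j) = 20 + 5*j (F(j) = 5*(j + 4) = 5*(4 + j) = 20 + 5*j)
l(b, I) = -140 - 35*I (l(b, I) = (20 + 5*I)*(-7) = -140 - 35*I)
l(-155, 137) + c(131, 158) = (-140 - 35*137) + (68 + 158) = (-140 - 4795) + 226 = -4935 + 226 = -4709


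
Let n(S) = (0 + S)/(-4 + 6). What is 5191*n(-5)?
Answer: -25955/2 ≈ -12978.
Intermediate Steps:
n(S) = S/2
5191*n(-5) = 5191*((½)*(-5)) = 5191*(-5/2) = -25955/2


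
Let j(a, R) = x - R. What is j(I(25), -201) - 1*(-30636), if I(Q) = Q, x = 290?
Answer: 31127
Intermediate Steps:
j(a, R) = 290 - R
j(I(25), -201) - 1*(-30636) = (290 - 1*(-201)) - 1*(-30636) = (290 + 201) + 30636 = 491 + 30636 = 31127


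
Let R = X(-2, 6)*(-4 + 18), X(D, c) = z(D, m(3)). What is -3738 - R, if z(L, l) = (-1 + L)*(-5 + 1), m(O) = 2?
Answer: -3906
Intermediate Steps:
z(L, l) = 4 - 4*L (z(L, l) = (-1 + L)*(-4) = 4 - 4*L)
X(D, c) = 4 - 4*D
R = 168 (R = (4 - 4*(-2))*(-4 + 18) = (4 + 8)*14 = 12*14 = 168)
-3738 - R = -3738 - 1*168 = -3738 - 168 = -3906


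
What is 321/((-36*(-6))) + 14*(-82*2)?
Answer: -165205/72 ≈ -2294.5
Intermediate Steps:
321/((-36*(-6))) + 14*(-82*2) = 321/216 + 14*(-164) = 321*(1/216) - 2296 = 107/72 - 2296 = -165205/72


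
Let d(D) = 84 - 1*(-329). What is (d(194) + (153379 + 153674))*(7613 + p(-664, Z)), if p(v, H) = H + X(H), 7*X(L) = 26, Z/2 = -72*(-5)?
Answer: 17942793362/7 ≈ 2.5633e+9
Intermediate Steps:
d(D) = 413 (d(D) = 84 + 329 = 413)
Z = 720 (Z = 2*(-72*(-5)) = 2*360 = 720)
X(L) = 26/7 (X(L) = (⅐)*26 = 26/7)
p(v, H) = 26/7 + H (p(v, H) = H + 26/7 = 26/7 + H)
(d(194) + (153379 + 153674))*(7613 + p(-664, Z)) = (413 + (153379 + 153674))*(7613 + (26/7 + 720)) = (413 + 307053)*(7613 + 5066/7) = 307466*(58357/7) = 17942793362/7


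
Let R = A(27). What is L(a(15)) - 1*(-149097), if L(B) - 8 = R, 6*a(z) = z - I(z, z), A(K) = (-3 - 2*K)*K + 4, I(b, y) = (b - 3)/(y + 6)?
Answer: 147570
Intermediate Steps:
I(b, y) = (-3 + b)/(6 + y)
A(K) = 4 + K*(-3 - 2*K) (A(K) = K*(-3 - 2*K) + 4 = 4 + K*(-3 - 2*K))
a(z) = z/6 - (-3 + z)/(6*(6 + z)) (a(z) = (z - (-3 + z)/(6 + z))/6 = z/6 - (-3 + z)/(6*(6 + z)))
R = -1535 (R = 4 - 3*27 - 2*27**2 = 4 - 81 - 2*729 = 4 - 81 - 1458 = -1535)
L(B) = -1527 (L(B) = 8 - 1535 = -1527)
L(a(15)) - 1*(-149097) = -1527 - 1*(-149097) = -1527 + 149097 = 147570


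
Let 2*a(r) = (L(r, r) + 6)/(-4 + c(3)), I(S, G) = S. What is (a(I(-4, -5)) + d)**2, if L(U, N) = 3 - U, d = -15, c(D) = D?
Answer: 1849/4 ≈ 462.25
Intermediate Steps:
a(r) = -9/2 + r/2 (a(r) = (((3 - r) + 6)/(-4 + 3))/2 = ((9 - r)/(-1))/2 = ((9 - r)*(-1))/2 = (-9 + r)/2 = -9/2 + r/2)
(a(I(-4, -5)) + d)**2 = ((-9/2 + (1/2)*(-4)) - 15)**2 = ((-9/2 - 2) - 15)**2 = (-13/2 - 15)**2 = (-43/2)**2 = 1849/4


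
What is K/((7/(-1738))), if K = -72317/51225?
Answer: 17955278/51225 ≈ 350.52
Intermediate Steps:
K = -72317/51225 (K = -72317*1/51225 = -72317/51225 ≈ -1.4118)
K/((7/(-1738))) = -72317/(51225*(7/(-1738))) = -72317/(51225*((-1/1738*7))) = -72317/(51225*(-7/1738)) = -72317/51225*(-1738/7) = 17955278/51225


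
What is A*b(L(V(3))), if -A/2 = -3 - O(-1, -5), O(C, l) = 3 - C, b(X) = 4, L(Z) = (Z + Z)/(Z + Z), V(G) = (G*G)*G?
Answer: 56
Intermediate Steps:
V(G) = G³ (V(G) = G²*G = G³)
L(Z) = 1 (L(Z) = (2*Z)/((2*Z)) = (2*Z)*(1/(2*Z)) = 1)
A = 14 (A = -2*(-3 - (3 - 1*(-1))) = -2*(-3 - (3 + 1)) = -2*(-3 - 1*4) = -2*(-3 - 4) = -2*(-7) = 14)
A*b(L(V(3))) = 14*4 = 56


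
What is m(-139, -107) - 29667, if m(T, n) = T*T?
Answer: -10346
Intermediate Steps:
m(T, n) = T**2
m(-139, -107) - 29667 = (-139)**2 - 29667 = 19321 - 29667 = -10346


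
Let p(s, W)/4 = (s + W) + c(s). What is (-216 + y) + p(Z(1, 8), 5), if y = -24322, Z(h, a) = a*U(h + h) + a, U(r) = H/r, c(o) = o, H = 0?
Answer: -24454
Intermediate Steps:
U(r) = 0 (U(r) = 0/r = 0)
Z(h, a) = a (Z(h, a) = a*0 + a = 0 + a = a)
p(s, W) = 4*W + 8*s (p(s, W) = 4*((s + W) + s) = 4*((W + s) + s) = 4*(W + 2*s) = 4*W + 8*s)
(-216 + y) + p(Z(1, 8), 5) = (-216 - 24322) + (4*5 + 8*8) = -24538 + (20 + 64) = -24538 + 84 = -24454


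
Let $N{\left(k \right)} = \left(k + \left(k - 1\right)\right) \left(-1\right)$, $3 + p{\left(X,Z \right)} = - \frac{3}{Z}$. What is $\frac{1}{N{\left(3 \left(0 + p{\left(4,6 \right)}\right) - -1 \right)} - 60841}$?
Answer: $- \frac{1}{60821} \approx -1.6442 \cdot 10^{-5}$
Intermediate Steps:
$p{\left(X,Z \right)} = -3 - \frac{3}{Z}$
$N{\left(k \right)} = 1 - 2 k$ ($N{\left(k \right)} = \left(k + \left(-1 + k\right)\right) \left(-1\right) = \left(-1 + 2 k\right) \left(-1\right) = 1 - 2 k$)
$\frac{1}{N{\left(3 \left(0 + p{\left(4,6 \right)}\right) - -1 \right)} - 60841} = \frac{1}{\left(1 - 2 \left(3 \left(0 - \left(3 + \frac{3}{6}\right)\right) - -1\right)\right) - 60841} = \frac{1}{\left(1 - 2 \left(3 \left(0 - \frac{7}{2}\right) + 1\right)\right) - 60841} = \frac{1}{\left(1 - 2 \left(3 \left(- \frac{7}{2}\right) + 1\right)\right) - 60841} = \frac{1}{\left(1 - 2 \left(- \frac{21}{2} + 1\right)\right) - 60841} = \frac{1}{\left(1 - -19\right) - 60841} = \frac{1}{\left(1 + 19\right) - 60841} = \frac{1}{20 - 60841} = \frac{1}{-60821} = - \frac{1}{60821}$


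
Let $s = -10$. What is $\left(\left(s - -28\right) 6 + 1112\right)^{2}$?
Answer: $1488400$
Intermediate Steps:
$\left(\left(s - -28\right) 6 + 1112\right)^{2} = \left(\left(-10 - -28\right) 6 + 1112\right)^{2} = \left(\left(-10 + 28\right) 6 + 1112\right)^{2} = \left(18 \cdot 6 + 1112\right)^{2} = \left(108 + 1112\right)^{2} = 1220^{2} = 1488400$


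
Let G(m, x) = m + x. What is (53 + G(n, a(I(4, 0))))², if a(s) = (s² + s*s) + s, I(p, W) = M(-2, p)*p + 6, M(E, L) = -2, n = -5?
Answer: 2916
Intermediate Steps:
I(p, W) = 6 - 2*p (I(p, W) = -2*p + 6 = 6 - 2*p)
a(s) = s + 2*s² (a(s) = (s² + s²) + s = 2*s² + s = s + 2*s²)
(53 + G(n, a(I(4, 0))))² = (53 + (-5 + (6 - 2*4)*(1 + 2*(6 - 2*4))))² = (53 + (-5 + (6 - 8)*(1 + 2*(6 - 8))))² = (53 + (-5 - 2*(1 + 2*(-2))))² = (53 + (-5 - 2*(1 - 4)))² = (53 + (-5 - 2*(-3)))² = (53 + (-5 + 6))² = (53 + 1)² = 54² = 2916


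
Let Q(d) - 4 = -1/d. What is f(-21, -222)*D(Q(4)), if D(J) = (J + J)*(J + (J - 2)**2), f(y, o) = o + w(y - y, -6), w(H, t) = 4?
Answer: -178215/16 ≈ -11138.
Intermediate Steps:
f(y, o) = 4 + o (f(y, o) = o + 4 = 4 + o)
Q(d) = 4 - 1/d
D(J) = 2*J*(J + (-2 + J)**2) (D(J) = (2*J)*(J + (-2 + J)**2) = 2*J*(J + (-2 + J)**2))
f(-21, -222)*D(Q(4)) = (4 - 222)*(2*(4 - 1/4)*((4 - 1/4) + (-2 + (4 - 1/4))**2)) = -436*(4 - 1*1/4)*((4 - 1*1/4) + (-2 + (4 - 1*1/4))**2) = -436*(4 - 1/4)*((4 - 1/4) + (-2 + (4 - 1/4))**2) = -436*15*(15/4 + (-2 + 15/4)**2)/4 = -436*15*(15/4 + (7/4)**2)/4 = -436*15*(15/4 + 49/16)/4 = -436*15*109/(4*16) = -218*1635/32 = -178215/16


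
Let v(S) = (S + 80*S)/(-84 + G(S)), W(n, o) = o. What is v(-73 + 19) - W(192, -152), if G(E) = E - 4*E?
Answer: 1247/13 ≈ 95.923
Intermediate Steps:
G(E) = -3*E
v(S) = 81*S/(-84 - 3*S) (v(S) = (S + 80*S)/(-84 - 3*S) = (81*S)/(-84 - 3*S) = 81*S/(-84 - 3*S))
v(-73 + 19) - W(192, -152) = -27*(-73 + 19)/(28 + (-73 + 19)) - 1*(-152) = -27*(-54)/(28 - 54) + 152 = -27*(-54)/(-26) + 152 = -27*(-54)*(-1/26) + 152 = -729/13 + 152 = 1247/13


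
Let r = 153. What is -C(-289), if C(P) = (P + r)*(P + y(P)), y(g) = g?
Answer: -78608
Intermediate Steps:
C(P) = 2*P*(153 + P) (C(P) = (P + 153)*(P + P) = (153 + P)*(2*P) = 2*P*(153 + P))
-C(-289) = -2*(-289)*(153 - 289) = -2*(-289)*(-136) = -1*78608 = -78608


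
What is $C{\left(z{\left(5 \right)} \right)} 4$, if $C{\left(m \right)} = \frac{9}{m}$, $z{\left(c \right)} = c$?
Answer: $\frac{36}{5} \approx 7.2$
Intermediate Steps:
$C{\left(z{\left(5 \right)} \right)} 4 = \frac{9}{5} \cdot 4 = \frac{36}{5}$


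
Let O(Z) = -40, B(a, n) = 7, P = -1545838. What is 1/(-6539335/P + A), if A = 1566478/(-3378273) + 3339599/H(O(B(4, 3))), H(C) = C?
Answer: -104445255555480/8719738372442638493 ≈ -1.1978e-5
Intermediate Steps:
A = -11282139791647/135130920 (A = 1566478/(-3378273) + 3339599/(-40) = 1566478*(-1/3378273) + 3339599*(-1/40) = -1566478/3378273 - 3339599/40 = -11282139791647/135130920 ≈ -83491.)
1/(-6539335/P + A) = 1/(-6539335/(-1545838) - 11282139791647/135130920) = 1/(-6539335*(-1/1545838) - 11282139791647/135130920) = 1/(6539335/1545838 - 11282139791647/135130920) = 1/(-8719738372442638493/104445255555480) = -104445255555480/8719738372442638493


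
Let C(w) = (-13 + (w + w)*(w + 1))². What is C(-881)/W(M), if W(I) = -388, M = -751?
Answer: -2404195999209/388 ≈ -6.1964e+9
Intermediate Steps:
C(w) = (-13 + 2*w*(1 + w))² (C(w) = (-13 + (2*w)*(1 + w))² = (-13 + 2*w*(1 + w))²)
C(-881)/W(M) = (-13 + 2*(-881) + 2*(-881)²)²/(-388) = (-13 - 1762 + 2*776161)²*(-1/388) = (-13 - 1762 + 1552322)²*(-1/388) = 1550547²*(-1/388) = 2404195999209*(-1/388) = -2404195999209/388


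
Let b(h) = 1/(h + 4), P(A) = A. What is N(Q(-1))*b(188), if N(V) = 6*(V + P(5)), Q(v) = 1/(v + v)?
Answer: 9/64 ≈ 0.14063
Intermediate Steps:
Q(v) = 1/(2*v)
N(V) = 30 + 6*V (N(V) = 6*(V + 5) = 6*(5 + V) = 30 + 6*V)
b(h) = 1/(4 + h)
N(Q(-1))*b(188) = (30 + 6*((½)/(-1)))/(4 + 188) = (30 + 6*((½)*(-1)))/192 = (30 + 6*(-½))*(1/192) = (30 - 3)*(1/192) = 27*(1/192) = 9/64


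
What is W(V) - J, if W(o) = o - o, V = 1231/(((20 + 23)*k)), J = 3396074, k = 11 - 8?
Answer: -3396074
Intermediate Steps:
k = 3
V = 1231/129 (V = 1231/(((20 + 23)*3)) = 1231/((43*3)) = 1231/129 ≈ 9.5426)
W(o) = 0
W(V) - J = 0 - 1*3396074 = 0 - 3396074 = -3396074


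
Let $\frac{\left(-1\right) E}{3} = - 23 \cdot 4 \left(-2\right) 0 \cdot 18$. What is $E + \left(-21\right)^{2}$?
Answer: $441$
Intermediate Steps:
$E = 0$ ($E = - 3 - 23 \cdot 4 \left(-2\right) 0 \cdot 18 = - 3 - 23 \left(\left(-8\right) 0\right) 18 = - 3 \left(-23\right) 0 \cdot 18 = - 3 \cdot 0 \cdot 18 = \left(-3\right) 0 = 0$)
$E + \left(-21\right)^{2} = 0 + \left(-21\right)^{2} = 0 + 441 = 441$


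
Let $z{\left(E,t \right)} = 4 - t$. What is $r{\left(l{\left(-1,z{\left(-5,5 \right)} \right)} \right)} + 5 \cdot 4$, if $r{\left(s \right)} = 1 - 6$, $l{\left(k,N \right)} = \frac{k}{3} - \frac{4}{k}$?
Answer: $15$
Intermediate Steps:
$l{\left(k,N \right)} = - \frac{4}{k} + \frac{k}{3}$ ($l{\left(k,N \right)} = k \frac{1}{3} - \frac{4}{k} = \frac{k}{3} - \frac{4}{k} = - \frac{4}{k} + \frac{k}{3}$)
$r{\left(s \right)} = -5$ ($r{\left(s \right)} = 1 - 6 = -5$)
$r{\left(l{\left(-1,z{\left(-5,5 \right)} \right)} \right)} + 5 \cdot 4 = -5 + 5 \cdot 4 = -5 + 20 = 15$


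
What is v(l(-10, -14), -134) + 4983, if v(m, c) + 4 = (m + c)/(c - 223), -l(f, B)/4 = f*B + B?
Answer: 1778141/357 ≈ 4980.8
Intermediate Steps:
l(f, B) = -4*B - 4*B*f (l(f, B) = -4*(f*B + B) = -4*(B*f + B) = -4*(B + B*f) = -4*B - 4*B*f)
v(m, c) = -4 + (c + m)/(-223 + c) (v(m, c) = -4 + (m + c)/(c - 223) = -4 + (c + m)/(-223 + c))
v(l(-10, -14), -134) + 4983 = (892 - 4*(-14)*(1 - 10) - 3*(-134))/(-223 - 134) + 4983 = (892 - 4*(-14)*(-9) + 402)/(-357) + 4983 = -(892 - 504 + 402)/357 + 4983 = -1/357*790 + 4983 = -790/357 + 4983 = 1778141/357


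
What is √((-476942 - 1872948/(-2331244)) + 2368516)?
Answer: √642508682019913061/582811 ≈ 1375.3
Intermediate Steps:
√((-476942 - 1872948/(-2331244)) + 2368516) = √((-476942 - 1872948*(-1)/2331244) + 2368516) = √((-476942 - 1*(-468237/582811)) + 2368516) = √((-476942 + 468237/582811) + 2368516) = √(-277966575725/582811 + 2368516) = √(1102430602751/582811) = √642508682019913061/582811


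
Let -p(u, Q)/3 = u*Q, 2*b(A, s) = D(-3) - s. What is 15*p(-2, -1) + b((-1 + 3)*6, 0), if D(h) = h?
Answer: -183/2 ≈ -91.500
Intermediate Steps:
b(A, s) = -3/2 - s/2 (b(A, s) = (-3 - s)/2 = -3/2 - s/2)
p(u, Q) = -3*Q*u (p(u, Q) = -3*u*Q = -3*Q*u)
15*p(-2, -1) + b((-1 + 3)*6, 0) = 15*(-3*(-1)*(-2)) + (-3/2 - 1/2*0) = 15*(-6) + (-3/2 + 0) = -90 - 3/2 = -183/2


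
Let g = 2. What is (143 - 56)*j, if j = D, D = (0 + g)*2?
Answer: 348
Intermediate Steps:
D = 4 (D = (0 + 2)*2 = 2*2 = 4)
j = 4
(143 - 56)*j = (143 - 56)*4 = 87*4 = 348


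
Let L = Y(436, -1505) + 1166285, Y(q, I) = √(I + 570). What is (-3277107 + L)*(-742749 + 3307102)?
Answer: -5412892728166 + 2564353*I*√935 ≈ -5.4129e+12 + 7.8412e+7*I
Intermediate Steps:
Y(q, I) = √(570 + I)
L = 1166285 + I*√935 (L = √(570 - 1505) + 1166285 = √(-935) + 1166285 = I*√935 + 1166285 = 1166285 + I*√935 ≈ 1.1663e+6 + 30.578*I)
(-3277107 + L)*(-742749 + 3307102) = (-3277107 + (1166285 + I*√935))*(-742749 + 3307102) = (-2110822 + I*√935)*2564353 = -5412892728166 + 2564353*I*√935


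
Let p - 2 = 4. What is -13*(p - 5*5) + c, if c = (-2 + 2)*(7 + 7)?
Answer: 247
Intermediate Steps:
c = 0 (c = 0*14 = 0)
p = 6 (p = 2 + 4 = 6)
-13*(p - 5*5) + c = -13*(6 - 5*5) + 0 = -13*(6 - 25) + 0 = -13*(-19) + 0 = 247 + 0 = 247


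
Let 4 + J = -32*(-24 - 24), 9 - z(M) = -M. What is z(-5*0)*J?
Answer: 13788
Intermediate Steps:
z(M) = 9 + M (z(M) = 9 - (-1)*M = 9 + M)
J = 1532 (J = -4 - 32*(-24 - 24) = -4 - 32*(-48) = -4 + 1536 = 1532)
z(-5*0)*J = (9 - 5*0)*1532 = (9 + 0)*1532 = 9*1532 = 13788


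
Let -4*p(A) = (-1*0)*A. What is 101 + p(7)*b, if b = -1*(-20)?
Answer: 101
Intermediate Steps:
b = 20
p(A) = 0 (p(A) = -(-1*0)*A/4 = -0*A = -1/4*0 = 0)
101 + p(7)*b = 101 + 0*20 = 101 + 0 = 101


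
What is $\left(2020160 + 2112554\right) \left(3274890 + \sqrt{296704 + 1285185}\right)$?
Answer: $13534183751460 + 4132714 \sqrt{1581889} \approx 1.3539 \cdot 10^{13}$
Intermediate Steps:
$\left(2020160 + 2112554\right) \left(3274890 + \sqrt{296704 + 1285185}\right) = 4132714 \left(3274890 + \sqrt{1581889}\right) = 13534183751460 + 4132714 \sqrt{1581889}$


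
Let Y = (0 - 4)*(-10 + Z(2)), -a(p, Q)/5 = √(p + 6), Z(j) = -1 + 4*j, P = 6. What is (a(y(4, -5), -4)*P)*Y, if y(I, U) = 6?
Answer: -720*√3 ≈ -1247.1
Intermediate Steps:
a(p, Q) = -5*√(6 + p) (a(p, Q) = -5*√(p + 6) = -5*√(6 + p))
Y = 12 (Y = (0 - 4)*(-10 + (-1 + 4*2)) = -4*(-10 + (-1 + 8)) = -4*(-10 + 7) = -4*(-3) = 12)
(a(y(4, -5), -4)*P)*Y = (-5*√(6 + 6)*6)*12 = (-10*√3*6)*12 = -60*√3*12 = -720*√3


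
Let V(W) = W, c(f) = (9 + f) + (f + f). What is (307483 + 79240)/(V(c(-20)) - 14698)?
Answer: -386723/14749 ≈ -26.220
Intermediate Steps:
c(f) = 9 + 3*f (c(f) = (9 + f) + 2*f = 9 + 3*f)
(307483 + 79240)/(V(c(-20)) - 14698) = (307483 + 79240)/((9 + 3*(-20)) - 14698) = 386723/((9 - 60) - 14698) = 386723/(-51 - 14698) = 386723/(-14749) = 386723*(-1/14749) = -386723/14749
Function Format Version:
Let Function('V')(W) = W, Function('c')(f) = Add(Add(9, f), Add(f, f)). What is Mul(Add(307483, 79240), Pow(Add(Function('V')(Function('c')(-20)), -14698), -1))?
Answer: Rational(-386723, 14749) ≈ -26.220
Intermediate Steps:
Function('c')(f) = Add(9, Mul(3, f)) (Function('c')(f) = Add(Add(9, f), Mul(2, f)) = Add(9, Mul(3, f)))
Mul(Add(307483, 79240), Pow(Add(Function('V')(Function('c')(-20)), -14698), -1)) = Mul(Add(307483, 79240), Pow(Add(Add(9, Mul(3, -20)), -14698), -1)) = Mul(386723, Pow(Add(Add(9, -60), -14698), -1)) = Mul(386723, Pow(Add(-51, -14698), -1)) = Mul(386723, Pow(-14749, -1)) = Mul(386723, Rational(-1, 14749)) = Rational(-386723, 14749)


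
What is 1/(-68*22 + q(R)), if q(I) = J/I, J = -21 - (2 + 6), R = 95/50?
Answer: -19/28714 ≈ -0.00066170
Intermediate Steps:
R = 19/10 (R = 95*(1/50) = 19/10 ≈ 1.9000)
J = -29 (J = -21 - 8 = -29)
q(I) = -29/I
1/(-68*22 + q(R)) = 1/(-68*22 - 29/19/10) = 1/(-1496 - 29*10/19) = 1/(-1496 - 290/19) = 1/(-28714/19) = -19/28714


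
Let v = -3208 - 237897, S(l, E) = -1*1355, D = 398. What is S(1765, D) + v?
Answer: -242460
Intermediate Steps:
S(l, E) = -1355
v = -241105
S(1765, D) + v = -1355 - 241105 = -242460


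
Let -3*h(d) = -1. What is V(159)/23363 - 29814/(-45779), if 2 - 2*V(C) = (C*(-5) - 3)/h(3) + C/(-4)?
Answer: 6018380653/8556278216 ≈ 0.70339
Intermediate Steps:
h(d) = 1/3 (h(d) = -1/3*(-1) = 1/3)
V(C) = 11/2 + 61*C/8 (V(C) = 1 - ((C*(-5) - 3)/(1/3) + C/(-4))/2 = 1 - ((-5*C - 3)*3 + C*(-1/4))/2 = 1 - ((-3 - 5*C)*3 - C/4)/2 = 1 - ((-9 - 15*C) - C/4)/2 = 1 - (-9 - 61*C/4)/2 = 1 + (9/2 + 61*C/8) = 11/2 + 61*C/8)
V(159)/23363 - 29814/(-45779) = (11/2 + (61/8)*159)/23363 - 29814/(-45779) = (11/2 + 9699/8)*(1/23363) - 29814*(-1/45779) = (9743/8)*(1/23363) + 29814/45779 = 9743/186904 + 29814/45779 = 6018380653/8556278216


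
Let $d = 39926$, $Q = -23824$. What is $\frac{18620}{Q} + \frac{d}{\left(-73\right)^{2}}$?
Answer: $\frac{212992761}{31739524} \approx 6.7106$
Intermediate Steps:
$\frac{18620}{Q} + \frac{d}{\left(-73\right)^{2}} = \frac{18620}{-23824} + \frac{39926}{\left(-73\right)^{2}} = 18620 \left(- \frac{1}{23824}\right) + \frac{39926}{5329} = - \frac{4655}{5956} + 39926 \cdot \frac{1}{5329} = - \frac{4655}{5956} + \frac{39926}{5329} = \frac{212992761}{31739524}$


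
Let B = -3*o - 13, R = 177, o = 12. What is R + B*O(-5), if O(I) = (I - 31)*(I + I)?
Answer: -17463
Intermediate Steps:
B = -49 (B = -3*12 - 13 = -36 - 13 = -49)
O(I) = 2*I*(-31 + I) (O(I) = (-31 + I)*(2*I) = 2*I*(-31 + I))
R + B*O(-5) = 177 - 98*(-5)*(-31 - 5) = 177 - 98*(-5)*(-36) = 177 - 49*360 = 177 - 17640 = -17463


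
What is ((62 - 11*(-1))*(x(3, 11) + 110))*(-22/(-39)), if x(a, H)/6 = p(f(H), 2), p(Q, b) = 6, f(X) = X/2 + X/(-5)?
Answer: 234476/39 ≈ 6012.2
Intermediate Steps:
f(X) = 3*X/10 (f(X) = X*(½) + X*(-⅕) = X/2 - X/5 = 3*X/10)
x(a, H) = 36 (x(a, H) = 6*6 = 36)
((62 - 11*(-1))*(x(3, 11) + 110))*(-22/(-39)) = ((62 - 11*(-1))*(36 + 110))*(-22/(-39)) = ((62 + 11)*146)*(-22*(-1/39)) = (73*146)*(22/39) = 10658*(22/39) = 234476/39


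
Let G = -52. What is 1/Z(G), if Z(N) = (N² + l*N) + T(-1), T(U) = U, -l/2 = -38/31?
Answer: 31/79841 ≈ 0.00038827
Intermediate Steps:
l = 76/31 (l = -(-76)/31 = -2*(-38/31) = 76/31 ≈ 2.4516)
Z(N) = -1 + N² + 76*N/31 (Z(N) = (N² + 76*N/31) - 1 = -1 + N² + 76*N/31)
1/Z(G) = 1/(-1 + (-52)² + (76/31)*(-52)) = 1/(-1 + 2704 - 3952/31) = 1/(79841/31) = 31/79841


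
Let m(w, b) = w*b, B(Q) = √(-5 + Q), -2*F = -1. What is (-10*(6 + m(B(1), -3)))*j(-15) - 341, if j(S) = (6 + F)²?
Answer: -2876 + 2535*I ≈ -2876.0 + 2535.0*I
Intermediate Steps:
F = ½ (F = -½*(-1) = ½ ≈ 0.50000)
m(w, b) = b*w
j(S) = 169/4 (j(S) = (6 + ½)² = (13/2)² = 169/4)
(-10*(6 + m(B(1), -3)))*j(-15) - 341 = -10*(6 - 3*√(-5 + 1))*(169/4) - 341 = -10*(6 - 6*I)*(169/4) - 341 = (-60 + 60*I)*(169/4) - 341 = (-2535 + 2535*I) - 341 = -2876 + 2535*I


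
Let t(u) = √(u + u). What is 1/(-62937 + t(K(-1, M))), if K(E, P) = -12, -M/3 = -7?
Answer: -20979/1320355331 - 2*I*√6/3961065993 ≈ -1.5889e-5 - 1.2368e-9*I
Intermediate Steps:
M = 21 (M = -3*(-7) = 21)
t(u) = √2*√u (t(u) = √(2*u) = √2*√u)
1/(-62937 + t(K(-1, M))) = 1/(-62937 + √2*√(-12)) = 1/(-62937 + √2*(2*I*√3)) = 1/(-62937 + 2*I*√6)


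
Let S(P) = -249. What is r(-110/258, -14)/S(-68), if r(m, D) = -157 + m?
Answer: 20308/32121 ≈ 0.63223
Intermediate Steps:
r(-110/258, -14)/S(-68) = (-157 - 110/258)/(-249) = (-157 - 110*1/258)*(-1/249) = (-157 - 55/129)*(-1/249) = -20308/129*(-1/249) = 20308/32121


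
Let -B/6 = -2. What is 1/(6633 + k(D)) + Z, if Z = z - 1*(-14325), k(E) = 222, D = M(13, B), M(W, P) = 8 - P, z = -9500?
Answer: 33075376/6855 ≈ 4825.0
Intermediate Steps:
B = 12 (B = -6*(-2) = 12)
D = -4 (D = 8 - 1*12 = 8 - 12 = -4)
Z = 4825 (Z = -9500 - 1*(-14325) = -9500 + 14325 = 4825)
1/(6633 + k(D)) + Z = 1/(6633 + 222) + 4825 = 1/6855 + 4825 = 33075376/6855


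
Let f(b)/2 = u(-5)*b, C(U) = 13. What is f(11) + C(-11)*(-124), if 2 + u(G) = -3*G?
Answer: -1326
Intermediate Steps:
u(G) = -2 - 3*G
f(b) = 26*b (f(b) = 2*((-2 - 3*(-5))*b) = 2*((-2 + 15)*b) = 2*(13*b) = 26*b)
f(11) + C(-11)*(-124) = 26*11 + 13*(-124) = 286 - 1612 = -1326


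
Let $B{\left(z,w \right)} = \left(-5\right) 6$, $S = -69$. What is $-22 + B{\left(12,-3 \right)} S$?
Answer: $2048$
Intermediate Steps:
$B{\left(z,w \right)} = -30$
$-22 + B{\left(12,-3 \right)} S = -22 - -2070 = -22 + 2070 = 2048$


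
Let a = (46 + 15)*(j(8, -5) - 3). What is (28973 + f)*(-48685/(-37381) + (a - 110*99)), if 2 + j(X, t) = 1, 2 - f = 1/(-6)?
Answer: -24116110550673/74762 ≈ -3.2257e+8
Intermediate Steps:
f = 13/6 (f = 2 - 1/(-6) = 2 - 1*(-⅙) = 2 + ⅙ = 13/6 ≈ 2.1667)
j(X, t) = -1 (j(X, t) = -2 + 1 = -1)
a = -244 (a = (46 + 15)*(-1 - 3) = 61*(-4) = -244)
(28973 + f)*(-48685/(-37381) + (a - 110*99)) = (28973 + 13/6)*(-48685/(-37381) + (-244 - 110*99)) = 173851*(-48685*(-1/37381) + (-244 - 10890))/6 = 173851*(48685/37381 - 11134)/6 = (173851/6)*(-416151369/37381) = -24116110550673/74762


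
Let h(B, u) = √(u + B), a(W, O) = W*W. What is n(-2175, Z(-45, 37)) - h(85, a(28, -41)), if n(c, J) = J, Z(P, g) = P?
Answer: -45 - √869 ≈ -74.479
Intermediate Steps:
a(W, O) = W²
h(B, u) = √(B + u)
n(-2175, Z(-45, 37)) - h(85, a(28, -41)) = -45 - √(85 + 28²) = -45 - √(85 + 784) = -45 - √869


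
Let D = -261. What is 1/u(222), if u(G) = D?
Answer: -1/261 ≈ -0.0038314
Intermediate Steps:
u(G) = -261
1/u(222) = 1/(-261) = -1/261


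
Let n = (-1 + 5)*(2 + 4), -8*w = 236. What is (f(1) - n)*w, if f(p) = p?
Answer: 1357/2 ≈ 678.50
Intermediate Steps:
w = -59/2 (w = -⅛*236 = -59/2 ≈ -29.500)
n = 24 (n = 4*6 = 24)
(f(1) - n)*w = (1 - 1*24)*(-59/2) = (1 - 24)*(-59/2) = -23*(-59/2) = 1357/2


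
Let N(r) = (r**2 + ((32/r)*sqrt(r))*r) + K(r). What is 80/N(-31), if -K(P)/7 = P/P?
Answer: 3816/47093 - 128*I*sqrt(31)/47093 ≈ 0.081031 - 0.015133*I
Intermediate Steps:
K(P) = -7 (K(P) = -7*P/P = -7*1 = -7)
N(r) = -7 + r**2 + 32*sqrt(r) (N(r) = (r**2 + ((32/r)*sqrt(r))*r) - 7 = (r**2 + (32/sqrt(r))*r) - 7 = (r**2 + 32*sqrt(r)) - 7 = -7 + r**2 + 32*sqrt(r))
80/N(-31) = 80/(-7 + (-31)**2 + 32*sqrt(-31)) = 80/(-7 + 961 + 32*(I*sqrt(31))) = 80/(-7 + 961 + 32*I*sqrt(31)) = 80/(954 + 32*I*sqrt(31))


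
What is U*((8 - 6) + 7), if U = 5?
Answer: 45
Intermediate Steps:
U*((8 - 6) + 7) = 5*((8 - 6) + 7) = 5*(2 + 7) = 5*9 = 45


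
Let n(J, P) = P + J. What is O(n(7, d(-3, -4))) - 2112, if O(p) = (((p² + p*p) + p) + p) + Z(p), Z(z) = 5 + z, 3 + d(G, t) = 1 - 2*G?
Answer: -1832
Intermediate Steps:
d(G, t) = -2 - 2*G (d(G, t) = -3 + (1 - 2*G) = -2 - 2*G)
n(J, P) = J + P
O(p) = 5 + 2*p² + 3*p (O(p) = (((p² + p*p) + p) + p) + (5 + p) = (((p² + p²) + p) + p) + (5 + p) = ((2*p² + p) + p) + (5 + p) = ((p + 2*p²) + p) + (5 + p) = (2*p + 2*p²) + (5 + p) = 5 + 2*p² + 3*p)
O(n(7, d(-3, -4))) - 2112 = (5 + 2*(7 + (-2 - 2*(-3)))² + 3*(7 + (-2 - 2*(-3)))) - 2112 = (5 + 2*(7 + (-2 + 6))² + 3*(7 + (-2 + 6))) - 2112 = (5 + 2*(7 + 4)² + 3*(7 + 4)) - 2112 = (5 + 2*11² + 3*11) - 2112 = (5 + 2*121 + 33) - 2112 = (5 + 242 + 33) - 2112 = 280 - 2112 = -1832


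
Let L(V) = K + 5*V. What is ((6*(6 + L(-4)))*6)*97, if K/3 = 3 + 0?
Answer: -17460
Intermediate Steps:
K = 9 (K = 3*(3 + 0) = 3*3 = 9)
L(V) = 9 + 5*V
((6*(6 + L(-4)))*6)*97 = ((6*(6 + (9 + 5*(-4))))*6)*97 = ((6*(6 + (9 - 20)))*6)*97 = ((6*(6 - 11))*6)*97 = ((6*(-5))*6)*97 = -30*6*97 = -180*97 = -17460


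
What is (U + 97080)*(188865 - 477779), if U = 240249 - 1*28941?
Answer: -89097610632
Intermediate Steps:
U = 211308 (U = 240249 - 28941 = 211308)
(U + 97080)*(188865 - 477779) = (211308 + 97080)*(188865 - 477779) = 308388*(-288914) = -89097610632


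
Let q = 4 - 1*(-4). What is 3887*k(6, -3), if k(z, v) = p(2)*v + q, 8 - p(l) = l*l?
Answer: -15548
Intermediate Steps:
p(l) = 8 - l² (p(l) = 8 - l*l = 8 - l²)
q = 8 (q = 4 + 4 = 8)
k(z, v) = 8 + 4*v (k(z, v) = (8 - 1*2²)*v + 8 = (8 - 1*4)*v + 8 = (8 - 4)*v + 8 = 4*v + 8 = 8 + 4*v)
3887*k(6, -3) = 3887*(8 + 4*(-3)) = 3887*(8 - 12) = 3887*(-4) = -15548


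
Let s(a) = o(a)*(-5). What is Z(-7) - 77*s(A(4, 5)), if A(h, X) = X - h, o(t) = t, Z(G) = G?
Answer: 378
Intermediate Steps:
s(a) = -5*a (s(a) = a*(-5) = -5*a)
Z(-7) - 77*s(A(4, 5)) = -7 - (-385)*(5 - 1*4) = -7 - (-385)*(5 - 4) = -7 - (-385) = -7 - 77*(-5) = -7 + 385 = 378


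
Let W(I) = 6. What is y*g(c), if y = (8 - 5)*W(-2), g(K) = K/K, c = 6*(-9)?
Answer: 18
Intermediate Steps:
c = -54
g(K) = 1
y = 18 (y = (8 - 5)*6 = 3*6 = 18)
y*g(c) = 18*1 = 18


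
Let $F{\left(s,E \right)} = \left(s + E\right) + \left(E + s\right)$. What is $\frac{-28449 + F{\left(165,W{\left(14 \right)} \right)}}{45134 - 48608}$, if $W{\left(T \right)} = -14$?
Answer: $\frac{28147}{3474} \approx 8.1022$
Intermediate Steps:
$F{\left(s,E \right)} = 2 E + 2 s$ ($F{\left(s,E \right)} = \left(E + s\right) + \left(E + s\right) = 2 E + 2 s$)
$\frac{-28449 + F{\left(165,W{\left(14 \right)} \right)}}{45134 - 48608} = \frac{-28449 + \left(2 \left(-14\right) + 2 \cdot 165\right)}{45134 - 48608} = \frac{-28449 + \left(-28 + 330\right)}{-3474} = \left(-28449 + 302\right) \left(- \frac{1}{3474}\right) = \left(-28147\right) \left(- \frac{1}{3474}\right) = \frac{28147}{3474}$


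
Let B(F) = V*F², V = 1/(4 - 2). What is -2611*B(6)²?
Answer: -845964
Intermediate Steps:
V = ½ (V = 1/2 = ½ ≈ 0.50000)
B(F) = F²/2
-2611*B(6)² = -2611*((½)*6²)² = -2611*((½)*36)² = -2611*18² = -2611*324 = -845964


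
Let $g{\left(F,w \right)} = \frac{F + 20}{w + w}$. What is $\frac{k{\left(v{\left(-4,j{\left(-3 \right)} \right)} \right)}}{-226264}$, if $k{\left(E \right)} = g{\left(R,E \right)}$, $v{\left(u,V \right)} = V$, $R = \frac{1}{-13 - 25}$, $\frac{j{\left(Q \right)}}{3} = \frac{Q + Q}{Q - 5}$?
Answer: $- \frac{253}{12897048} \approx -1.9617 \cdot 10^{-5}$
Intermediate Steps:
$j{\left(Q \right)} = \frac{6 Q}{-5 + Q}$ ($j{\left(Q \right)} = 3 \frac{Q + Q}{Q - 5} = 3 \frac{2 Q}{-5 + Q} = \frac{6 Q}{-5 + Q}$)
$R = - \frac{1}{38}$ ($R = \frac{1}{-38} = - \frac{1}{38} \approx -0.026316$)
$g{\left(F,w \right)} = \frac{20 + F}{2 w}$
$k{\left(E \right)} = \frac{759}{76 E}$ ($k{\left(E \right)} = \frac{20 - \frac{1}{38}}{2 E} = \frac{1}{2} \frac{1}{E} \frac{759}{38} = \frac{759}{76 E}$)
$\frac{k{\left(v{\left(-4,j{\left(-3 \right)} \right)} \right)}}{-226264} = \frac{\frac{759}{76} \frac{1}{6 \left(-3\right) \frac{1}{-5 - 3}}}{-226264} = \frac{759}{76 \cdot 6 \left(-3\right) \frac{1}{-8}} \left(- \frac{1}{226264}\right) = \frac{759}{76 \cdot 6 \left(-3\right) \left(- \frac{1}{8}\right)} \left(- \frac{1}{226264}\right) = \frac{759}{76 \cdot \frac{9}{4}} \left(- \frac{1}{226264}\right) = \frac{759}{76} \cdot \frac{4}{9} \left(- \frac{1}{226264}\right) = \frac{253}{57} \left(- \frac{1}{226264}\right) = - \frac{253}{12897048}$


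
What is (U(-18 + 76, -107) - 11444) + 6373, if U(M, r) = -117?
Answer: -5188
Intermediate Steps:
(U(-18 + 76, -107) - 11444) + 6373 = (-117 - 11444) + 6373 = -11561 + 6373 = -5188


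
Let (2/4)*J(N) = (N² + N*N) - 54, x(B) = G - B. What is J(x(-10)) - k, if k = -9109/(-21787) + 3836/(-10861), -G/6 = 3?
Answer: 35005675919/236628607 ≈ 147.94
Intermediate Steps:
G = -18 (G = -6*3 = -18)
x(B) = -18 - B
J(N) = -108 + 4*N² (J(N) = 2*((N² + N*N) - 54) = 2*((N² + N²) - 54) = 2*(2*N² - 54) = 2*(-54 + 2*N²) = -108 + 4*N²)
k = 15357917/236628607 (k = -9109*(-1/21787) + 3836*(-1/10861) = 9109/21787 - 3836/10861 = 15357917/236628607 ≈ 0.064903)
J(x(-10)) - k = (-108 + 4*(-18 - 1*(-10))²) - 1*15357917/236628607 = (-108 + 4*(-18 + 10)²) - 15357917/236628607 = (-108 + 4*(-8)²) - 15357917/236628607 = (-108 + 4*64) - 15357917/236628607 = (-108 + 256) - 15357917/236628607 = 148 - 15357917/236628607 = 35005675919/236628607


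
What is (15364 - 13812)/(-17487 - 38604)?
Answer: -1552/56091 ≈ -0.027669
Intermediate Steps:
(15364 - 13812)/(-17487 - 38604) = 1552/(-56091) = 1552*(-1/56091) = -1552/56091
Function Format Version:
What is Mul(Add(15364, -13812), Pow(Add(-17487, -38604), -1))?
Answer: Rational(-1552, 56091) ≈ -0.027669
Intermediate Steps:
Mul(Add(15364, -13812), Pow(Add(-17487, -38604), -1)) = Mul(1552, Pow(-56091, -1)) = Mul(1552, Rational(-1, 56091)) = Rational(-1552, 56091)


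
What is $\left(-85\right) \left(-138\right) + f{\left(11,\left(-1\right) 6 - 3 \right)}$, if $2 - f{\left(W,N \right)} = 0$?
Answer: $11732$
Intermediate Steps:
$f{\left(W,N \right)} = 2$ ($f{\left(W,N \right)} = 2 - 0 = 2 + 0 = 2$)
$\left(-85\right) \left(-138\right) + f{\left(11,\left(-1\right) 6 - 3 \right)} = \left(-85\right) \left(-138\right) + 2 = 11730 + 2 = 11732$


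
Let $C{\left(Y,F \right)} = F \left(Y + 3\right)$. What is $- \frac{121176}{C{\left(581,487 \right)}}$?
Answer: $- \frac{15147}{35551} \approx -0.42606$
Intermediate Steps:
$C{\left(Y,F \right)} = F \left(3 + Y\right)$
$- \frac{121176}{C{\left(581,487 \right)}} = - \frac{121176}{487 \left(3 + 581\right)} = - \frac{121176}{487 \cdot 584} = - \frac{121176}{284408} = \left(-121176\right) \frac{1}{284408} = - \frac{15147}{35551}$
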